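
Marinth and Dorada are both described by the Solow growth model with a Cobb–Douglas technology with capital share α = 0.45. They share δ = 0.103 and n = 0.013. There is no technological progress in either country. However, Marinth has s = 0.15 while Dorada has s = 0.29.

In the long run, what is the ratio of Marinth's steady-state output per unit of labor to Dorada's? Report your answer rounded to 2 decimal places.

Steady-state y* = [s/(n + δ)]^(α/(1−α)), so the ratio is [ (s_M/(n + δ)_M) / (s_D/(n + δ)_D) ]^0.8182.
s_M/(n + δ)_M = 0.15/0.116 = 1.2931; s_D/(n + δ)_D = 0.29/0.116 = 2.5000.
Ratio = (1.2931/2.5000)^0.8182 = 0.5172^0.8182 ≈ 0.5831

y*_M / y*_D ≈ 0.58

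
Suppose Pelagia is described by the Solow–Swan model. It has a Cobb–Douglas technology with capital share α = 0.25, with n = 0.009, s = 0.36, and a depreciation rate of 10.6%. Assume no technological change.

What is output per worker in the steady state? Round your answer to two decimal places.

y* = 1.46

In steady state, investment equals break-even investment: s·k^α = (n + δ)·k.
Rearranging, k^(1−α) = s / (n + δ).
k^0.75 = 0.36 / (0.009 + 0.106) = 0.36 / 0.115 = 3.1304
k* = 3.1304^(1/0.75) ≈ 4.5793
y* = (k*)^α = 4.5793^0.25 ≈ 1.4628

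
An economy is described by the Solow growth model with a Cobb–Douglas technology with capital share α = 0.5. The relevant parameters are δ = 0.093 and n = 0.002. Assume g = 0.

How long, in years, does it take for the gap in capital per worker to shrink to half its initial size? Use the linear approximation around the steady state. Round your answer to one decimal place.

Near the steady state the convergence rate is λ = (1 − α)(n + δ).
λ = (1 − 0.5) × 0.095 = 0.5 × 0.095 = 0.0475
Half-life = ln 2 / λ = 0.6931 / 0.0475 ≈ 14.59 years

half-life ≈ 14.6 years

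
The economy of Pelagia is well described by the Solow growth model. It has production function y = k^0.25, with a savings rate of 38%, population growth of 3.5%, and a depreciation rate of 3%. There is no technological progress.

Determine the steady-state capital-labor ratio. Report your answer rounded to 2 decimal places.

At the steady state, Δk = 0, so s·k^α = (n + δ)·k.
Rearranging, k^(1−α) = s / (n + δ).
k^0.75 = 0.38 / (0.035 + 0.030) = 0.38 / 0.065 = 5.8462
k* = 5.8462^(1/0.75) ≈ 10.5317

k* ≈ 10.53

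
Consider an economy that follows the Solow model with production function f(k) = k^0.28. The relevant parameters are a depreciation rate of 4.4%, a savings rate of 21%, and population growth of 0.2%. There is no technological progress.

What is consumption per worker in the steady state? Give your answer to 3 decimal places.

At the steady state, Δk = 0, so s·k^α = (n + δ)·k.
Rearranging, k^(1−α) = s / (n + δ).
k^0.72 = 0.21 / (0.002 + 0.044) = 0.21 / 0.046 = 4.5652
k* = 4.5652^(1/0.72) ≈ 8.2398
y* = (k*)^α = 8.2398^0.28 ≈ 1.8049
c* = (1 − s)·y* = (1 − 0.21) × 1.8049 ≈ 1.4259

c* = 1.426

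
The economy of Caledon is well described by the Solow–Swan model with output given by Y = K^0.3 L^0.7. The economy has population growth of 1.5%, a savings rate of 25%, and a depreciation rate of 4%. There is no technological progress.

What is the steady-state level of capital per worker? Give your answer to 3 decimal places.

k* = 8.698

Steady state requires s·f(k) = (n + δ)·k, i.e. s·k^α = (n + δ)·k.
Rearranging, k^(1−α) = s / (n + δ).
k^0.7 = 0.25 / (0.015 + 0.040) = 0.25 / 0.055 = 4.5455
k* = 4.5455^(1/0.7) ≈ 8.6977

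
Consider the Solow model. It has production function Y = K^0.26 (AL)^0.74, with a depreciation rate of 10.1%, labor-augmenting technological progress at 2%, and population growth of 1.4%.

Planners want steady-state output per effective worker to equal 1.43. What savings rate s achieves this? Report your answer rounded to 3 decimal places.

s ≈ 0.374

Steady state requires s·f(k) = (n + g + δ)·k, i.e. s·k^α = (n + g + δ)·k.
Since y* = [s/(n + g + δ)]^(α/(1−α)), we have s/(n + g + δ) = (y*)^((1−α)/α) = 1.43^2.8462 = 2.7677.
Therefore s = 2.7677 × (n + g + δ) = 2.7677 × 0.135 = 0.3736.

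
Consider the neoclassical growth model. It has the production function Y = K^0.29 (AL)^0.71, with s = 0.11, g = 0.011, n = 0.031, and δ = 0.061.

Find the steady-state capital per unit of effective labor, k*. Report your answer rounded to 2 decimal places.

In steady state, investment equals break-even investment: s·k^α = (n + g + δ)·k.
Dividing both sides by k: k^(1−α) = s / (n + g + δ).
k^0.71 = 0.11 / (0.031 + 0.011 + 0.061) = 0.11 / 0.103 = 1.0680
k* = 1.0680^(1/0.71) ≈ 1.0971

k* ≈ 1.10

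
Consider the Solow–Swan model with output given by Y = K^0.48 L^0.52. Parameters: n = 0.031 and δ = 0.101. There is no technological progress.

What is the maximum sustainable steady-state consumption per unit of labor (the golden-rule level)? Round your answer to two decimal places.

c_gold ≈ 1.71

At the golden rule, f'(k) = n + δ, so α·k^(α−1) = n + δ and k_gold = (α/(n + δ))^(1/(1−α)).
k_gold = (0.48/0.132)^(1/0.52) = 3.6364^1.9231 ≈ 11.9737
c_gold = f(k_gold) − (n + δ)·k_gold = 3.2927 − 0.132×11.9737 ≈ 1.7122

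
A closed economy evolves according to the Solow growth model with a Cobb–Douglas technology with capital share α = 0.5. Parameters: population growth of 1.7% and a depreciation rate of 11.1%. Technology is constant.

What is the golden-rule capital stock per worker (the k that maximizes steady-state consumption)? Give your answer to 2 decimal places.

k_gold ≈ 15.26

The golden rule sets f'(k) = n + δ, i.e. α·k^(α−1) = n + δ.
So k^(1−α) = α / (n + δ) = 0.5 / 0.128 = 3.9063.
k_gold = 3.9063^(1/0.5) ≈ 15.2592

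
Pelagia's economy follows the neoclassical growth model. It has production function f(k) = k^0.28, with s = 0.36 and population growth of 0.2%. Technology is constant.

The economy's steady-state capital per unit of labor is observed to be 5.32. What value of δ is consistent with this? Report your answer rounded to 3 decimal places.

δ ≈ 0.106

In steady state, investment equals break-even investment: s·k^α = (n + δ)·k.
So s / (n + δ) = (k*)^(1−α) = 5.32^0.72 = 3.3316.
Therefore n + δ = s / 3.3316 = 0.36 / 3.3316 = 0.1081, so δ = 0.1081 − 0.002 = 0.1061.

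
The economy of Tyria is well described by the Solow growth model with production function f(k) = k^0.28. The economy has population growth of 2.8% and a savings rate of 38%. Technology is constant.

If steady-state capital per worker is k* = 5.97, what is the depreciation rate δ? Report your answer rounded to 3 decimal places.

δ ≈ 0.077

In steady state, investment equals break-even investment: s·k^α = (n + δ)·k.
So s / (n + δ) = (k*)^(1−α) = 5.97^0.72 = 3.6199.
Therefore n + δ = s / 3.6199 = 0.38 / 3.6199 = 0.1050, so δ = 0.1050 − 0.028 = 0.0770.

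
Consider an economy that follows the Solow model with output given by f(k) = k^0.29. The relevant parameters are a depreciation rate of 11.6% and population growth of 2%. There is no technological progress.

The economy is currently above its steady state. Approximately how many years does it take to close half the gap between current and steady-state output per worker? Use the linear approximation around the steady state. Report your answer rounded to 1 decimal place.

Near the steady state the convergence rate is λ = (1 − α)(n + δ).
λ = (1 − 0.29) × 0.136 = 0.71 × 0.136 = 0.09656
Half-life = ln 2 / λ = 0.6931 / 0.09656 ≈ 7.18 years

about 7.2 years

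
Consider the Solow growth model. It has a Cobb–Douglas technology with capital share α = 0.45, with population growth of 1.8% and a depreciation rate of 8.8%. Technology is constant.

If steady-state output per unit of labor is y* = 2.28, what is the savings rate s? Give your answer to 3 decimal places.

s ≈ 0.290

At the steady state, Δk = 0, so s·k^α = (n + δ)·k.
Since y* = [s/(n + δ)]^(α/(1−α)), we have s/(n + δ) = (y*)^((1−α)/α) = 2.28^1.2222 = 2.7382.
Therefore s = 2.7382 × (n + δ) = 2.7382 × 0.106 = 0.2902.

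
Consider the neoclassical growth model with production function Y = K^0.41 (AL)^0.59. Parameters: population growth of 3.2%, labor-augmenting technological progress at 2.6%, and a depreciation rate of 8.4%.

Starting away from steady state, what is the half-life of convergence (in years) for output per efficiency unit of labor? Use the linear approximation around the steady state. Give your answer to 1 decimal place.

Near the steady state the convergence rate is λ = (1 − α)(n + g + δ).
λ = (1 − 0.41) × 0.142 = 0.59 × 0.142 = 0.08378
Half-life = ln 2 / λ = 0.6931 / 0.08378 ≈ 8.27 years

t_½ ≈ 8.3 years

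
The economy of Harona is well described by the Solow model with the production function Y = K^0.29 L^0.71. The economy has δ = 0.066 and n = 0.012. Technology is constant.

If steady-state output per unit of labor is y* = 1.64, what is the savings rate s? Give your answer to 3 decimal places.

s ≈ 0.262

In steady state, investment equals break-even investment: s·k^α = (n + δ)·k.
Since y* = [s/(n + δ)]^(α/(1−α)), we have s/(n + δ) = (y*)^((1−α)/α) = 1.64^2.4483 = 3.3574.
Therefore s = 3.3574 × (n + δ) = 3.3574 × 0.078 = 0.2619.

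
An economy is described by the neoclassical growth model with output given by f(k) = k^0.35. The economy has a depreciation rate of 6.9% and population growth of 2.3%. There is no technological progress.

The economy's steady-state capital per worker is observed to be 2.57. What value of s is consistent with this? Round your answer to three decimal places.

In steady state, investment equals break-even investment: s·k^α = (n + δ)·k.
So s / (n + δ) = (k*)^(1−α) = 2.57^0.65 = 1.8470.
Therefore s = 1.8470 × (n + δ) = 1.8470 × 0.092 = 0.1699.

s ≈ 0.170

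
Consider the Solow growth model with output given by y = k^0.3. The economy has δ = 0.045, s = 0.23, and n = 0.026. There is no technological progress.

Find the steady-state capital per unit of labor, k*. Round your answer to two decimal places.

k* = 5.36

Steady state requires s·f(k) = (n + δ)·k, i.e. s·k^α = (n + δ)·k.
Rearranging, k^(1−α) = s / (n + δ).
k^0.7 = 0.23 / (0.026 + 0.045) = 0.23 / 0.071 = 3.2394
k* = 3.2394^(1/0.7) ≈ 5.3609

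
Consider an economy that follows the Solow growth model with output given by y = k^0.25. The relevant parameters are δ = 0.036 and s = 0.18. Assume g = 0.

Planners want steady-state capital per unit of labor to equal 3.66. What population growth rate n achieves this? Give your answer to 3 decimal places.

n ≈ 0.032

At the steady state, Δk = 0, so s·k^α = (n + δ)·k.
So s / (n + δ) = (k*)^(1−α) = 3.66^0.75 = 2.6461.
Therefore n + δ = s / 2.6461 = 0.18 / 2.6461 = 0.0680, so n = 0.0680 − 0.036 = 0.0320.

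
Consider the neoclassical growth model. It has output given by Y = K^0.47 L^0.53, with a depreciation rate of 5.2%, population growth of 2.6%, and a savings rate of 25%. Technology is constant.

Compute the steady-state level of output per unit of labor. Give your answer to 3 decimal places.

y* = 2.809

In steady state, investment equals break-even investment: s·k^α = (n + δ)·k.
Rearranging, k^(1−α) = s / (n + δ).
k^0.53 = 0.25 / (0.026 + 0.052) = 0.25 / 0.078 = 3.2051
k* = 3.2051^(1/0.53) ≈ 9.0036
y* = (k*)^α = 9.0036^0.47 ≈ 2.8092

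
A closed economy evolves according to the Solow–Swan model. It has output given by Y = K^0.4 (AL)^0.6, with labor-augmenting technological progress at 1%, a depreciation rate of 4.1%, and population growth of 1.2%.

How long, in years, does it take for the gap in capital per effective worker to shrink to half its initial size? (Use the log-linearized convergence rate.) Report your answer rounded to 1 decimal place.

half-life ≈ 18.3 years

Near the steady state the convergence rate is λ = (1 − α)(n + g + δ).
λ = (1 − 0.4) × 0.063 = 0.6 × 0.063 = 0.0378
Half-life = ln 2 / λ = 0.6931 / 0.0378 ≈ 18.34 years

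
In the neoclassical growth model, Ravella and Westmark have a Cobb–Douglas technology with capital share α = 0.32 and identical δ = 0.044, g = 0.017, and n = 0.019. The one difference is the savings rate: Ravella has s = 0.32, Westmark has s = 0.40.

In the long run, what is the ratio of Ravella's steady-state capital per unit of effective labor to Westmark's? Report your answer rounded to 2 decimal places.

ratio ≈ 0.72

Steady-state k* = [s/(n + g + δ)]^(1/(1−α)), so the ratio is [ (s_R/(n + g + δ)_R) / (s_W/(n + g + δ)_W) ]^1.4706.
s_R/(n + g + δ)_R = 0.32/0.080 = 4.0000; s_W/(n + g + δ)_W = 0.40/0.080 = 5.0000.
Ratio = (4.0000/5.0000)^1.4706 = 0.8000^1.4706 ≈ 0.7203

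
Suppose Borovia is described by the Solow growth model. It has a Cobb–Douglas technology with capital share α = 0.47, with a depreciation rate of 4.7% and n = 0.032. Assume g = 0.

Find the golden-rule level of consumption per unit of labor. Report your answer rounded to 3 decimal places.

At the golden rule, f'(k) = n + δ, so α·k^(α−1) = n + δ and k_gold = (α/(n + δ))^(1/(1−α)).
k_gold = (0.47/0.079)^(1/0.53) = 5.9494^1.8868 ≈ 28.9252
c_gold = f(k_gold) − (n + δ)·k_gold = 4.8618 − 0.079×28.9252 ≈ 2.5767

c_gold ≈ 2.577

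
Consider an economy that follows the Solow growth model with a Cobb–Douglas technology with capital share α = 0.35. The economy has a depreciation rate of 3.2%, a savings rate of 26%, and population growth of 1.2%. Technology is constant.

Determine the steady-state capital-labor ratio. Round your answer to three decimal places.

k* = 15.380

At the steady state, Δk = 0, so s·k^α = (n + δ)·k.
Dividing both sides by k: k^(1−α) = s / (n + δ).
k^0.65 = 0.26 / (0.012 + 0.032) = 0.26 / 0.044 = 5.9091
k* = 5.9091^(1/0.65) ≈ 15.3800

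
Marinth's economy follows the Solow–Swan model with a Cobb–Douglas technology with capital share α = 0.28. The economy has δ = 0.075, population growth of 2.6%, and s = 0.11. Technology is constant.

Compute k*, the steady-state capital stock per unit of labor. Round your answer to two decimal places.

k* ≈ 1.13

Steady state requires s·f(k) = (n + δ)·k, i.e. s·k^α = (n + δ)·k.
Rearranging, k^(1−α) = s / (n + δ).
k^0.72 = 0.11 / (0.026 + 0.075) = 0.11 / 0.101 = 1.0891
k* = 1.0891^(1/0.72) ≈ 1.1259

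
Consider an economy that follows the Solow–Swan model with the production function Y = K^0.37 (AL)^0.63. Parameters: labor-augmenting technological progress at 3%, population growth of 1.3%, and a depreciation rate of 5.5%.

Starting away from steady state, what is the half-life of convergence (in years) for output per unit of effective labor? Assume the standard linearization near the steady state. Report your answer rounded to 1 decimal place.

t_½ ≈ 11.2 years

Near the steady state the convergence rate is λ = (1 − α)(n + g + δ).
λ = (1 − 0.37) × 0.098 = 0.63 × 0.098 = 0.06174
Half-life = ln 2 / λ = 0.6931 / 0.06174 ≈ 11.23 years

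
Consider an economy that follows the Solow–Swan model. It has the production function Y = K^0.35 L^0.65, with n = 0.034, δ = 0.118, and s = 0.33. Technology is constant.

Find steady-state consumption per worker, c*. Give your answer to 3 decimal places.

c* ≈ 1.017

Steady state requires s·f(k) = (n + δ)·k, i.e. s·k^α = (n + δ)·k.
Dividing both sides by k: k^(1−α) = s / (n + δ).
k^0.65 = 0.33 / (0.034 + 0.118) = 0.33 / 0.152 = 2.1711
k* = 2.1711^(1/0.65) ≈ 3.2959
y* = (k*)^α = 3.2959^0.35 ≈ 1.5181
c* = (1 − s)·y* = (1 − 0.33) × 1.5181 ≈ 1.0171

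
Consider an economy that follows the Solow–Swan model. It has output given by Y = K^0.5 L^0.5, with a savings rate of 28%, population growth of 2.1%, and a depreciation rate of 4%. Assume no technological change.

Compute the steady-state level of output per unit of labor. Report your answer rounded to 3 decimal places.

In steady state, investment equals break-even investment: s·k^α = (n + δ)·k.
Dividing both sides by k: k^(1−α) = s / (n + δ).
k^0.5 = 0.28 / (0.021 + 0.040) = 0.28 / 0.061 = 4.5902
k* = 4.5902^(1/0.5) ≈ 21.0699
y* = (k*)^α = 21.0699^0.5 ≈ 4.5902

y* = 4.590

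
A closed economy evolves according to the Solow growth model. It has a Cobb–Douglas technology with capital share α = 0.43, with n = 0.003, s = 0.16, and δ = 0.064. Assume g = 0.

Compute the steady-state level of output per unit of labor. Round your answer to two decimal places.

Steady state requires s·f(k) = (n + δ)·k, i.e. s·k^α = (n + δ)·k.
Rearranging, k^(1−α) = s / (n + δ).
k^0.57 = 0.16 / (0.003 + 0.064) = 0.16 / 0.067 = 2.3881
k* = 2.3881^(1/0.57) ≈ 4.6052
y* = (k*)^α = 4.6052^0.43 ≈ 1.9284

y* = 1.93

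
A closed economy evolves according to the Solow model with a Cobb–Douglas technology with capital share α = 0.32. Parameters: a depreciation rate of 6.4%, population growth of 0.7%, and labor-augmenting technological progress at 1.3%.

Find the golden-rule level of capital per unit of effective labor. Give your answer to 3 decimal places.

The golden rule sets f'(k) = n + g + δ, i.e. α·k^(α−1) = n + g + δ.
So k^(1−α) = α / (n + g + δ) = 0.32 / 0.084 = 3.8095.
k_gold = 3.8095^(1/0.68) ≈ 7.1485

k_gold ≈ 7.149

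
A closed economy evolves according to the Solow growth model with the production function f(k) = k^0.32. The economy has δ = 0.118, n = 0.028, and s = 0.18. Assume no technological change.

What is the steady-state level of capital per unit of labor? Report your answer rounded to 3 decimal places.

In steady state, investment equals break-even investment: s·k^α = (n + δ)·k.
Dividing both sides by k: k^(1−α) = s / (n + δ).
k^0.68 = 0.18 / (0.028 + 0.118) = 0.18 / 0.146 = 1.2329
k* = 1.2329^(1/0.68) ≈ 1.3606

k* ≈ 1.361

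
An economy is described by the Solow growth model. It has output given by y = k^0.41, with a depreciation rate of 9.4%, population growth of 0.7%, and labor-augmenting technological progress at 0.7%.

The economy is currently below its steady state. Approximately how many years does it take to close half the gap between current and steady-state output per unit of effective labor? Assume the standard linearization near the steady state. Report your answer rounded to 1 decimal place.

Near the steady state the convergence rate is λ = (1 − α)(n + g + δ).
λ = (1 − 0.41) × 0.108 = 0.59 × 0.108 = 0.06372
Half-life = ln 2 / λ = 0.6931 / 0.06372 ≈ 10.88 years

half-life ≈ 10.9 years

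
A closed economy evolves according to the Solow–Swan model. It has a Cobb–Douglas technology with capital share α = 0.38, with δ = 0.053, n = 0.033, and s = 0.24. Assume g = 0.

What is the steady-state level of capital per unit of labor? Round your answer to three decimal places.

k* = 5.235

At the steady state, Δk = 0, so s·k^α = (n + δ)·k.
Rearranging, k^(1−α) = s / (n + δ).
k^0.62 = 0.24 / (0.033 + 0.053) = 0.24 / 0.086 = 2.7907
k* = 2.7907^(1/0.62) ≈ 5.2347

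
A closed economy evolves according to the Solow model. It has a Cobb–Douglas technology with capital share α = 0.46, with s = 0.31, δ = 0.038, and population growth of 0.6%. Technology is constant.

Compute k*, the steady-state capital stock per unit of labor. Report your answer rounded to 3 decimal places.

In steady state, investment equals break-even investment: s·k^α = (n + δ)·k.
Dividing both sides by k: k^(1−α) = s / (n + δ).
k^0.54 = 0.31 / (0.006 + 0.038) = 0.31 / 0.044 = 7.0455
k* = 7.0455^(1/0.54) ≈ 37.1712

k* = 37.171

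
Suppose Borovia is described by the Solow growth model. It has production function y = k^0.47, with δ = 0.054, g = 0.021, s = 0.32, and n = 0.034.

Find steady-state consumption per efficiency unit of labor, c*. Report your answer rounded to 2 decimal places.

At the steady state, Δk = 0, so s·k^α = (n + g + δ)·k.
Dividing both sides by k: k^(1−α) = s / (n + g + δ).
k^0.53 = 0.32 / (0.034 + 0.021 + 0.054) = 0.32 / 0.109 = 2.9358
k* = 2.9358^(1/0.53) ≈ 7.6296
y* = (k*)^α = 7.6296^0.47 ≈ 2.5988
c* = (1 − s)·y* = (1 − 0.32) × 2.5988 ≈ 1.7672

c* = 1.77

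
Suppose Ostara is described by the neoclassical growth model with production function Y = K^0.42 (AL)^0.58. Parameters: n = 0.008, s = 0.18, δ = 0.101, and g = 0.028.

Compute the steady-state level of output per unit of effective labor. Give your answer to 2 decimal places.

y* = 1.22

Steady state requires s·f(k) = (n + g + δ)·k, i.e. s·k^α = (n + g + δ)·k.
Rearranging, k^(1−α) = s / (n + g + δ).
k^0.58 = 0.18 / (0.008 + 0.028 + 0.101) = 0.18 / 0.137 = 1.3139
k* = 1.3139^(1/0.58) ≈ 1.6011
y* = (k*)^α = 1.6011^0.42 ≈ 1.2186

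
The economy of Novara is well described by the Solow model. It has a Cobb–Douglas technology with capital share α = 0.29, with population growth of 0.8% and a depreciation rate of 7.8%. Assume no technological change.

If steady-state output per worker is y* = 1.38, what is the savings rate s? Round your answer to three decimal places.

s ≈ 0.189

Steady state requires s·f(k) = (n + δ)·k, i.e. s·k^α = (n + δ)·k.
Since y* = [s/(n + δ)]^(α/(1−α)), we have s/(n + δ) = (y*)^((1−α)/α) = 1.38^2.4483 = 2.2002.
Therefore s = 2.2002 × (n + δ) = 2.2002 × 0.086 = 0.1892.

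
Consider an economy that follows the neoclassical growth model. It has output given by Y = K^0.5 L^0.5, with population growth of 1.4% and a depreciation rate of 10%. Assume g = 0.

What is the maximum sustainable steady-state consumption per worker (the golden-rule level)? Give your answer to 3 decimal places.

c_gold ≈ 2.193

At the golden rule, f'(k) = n + δ, so α·k^(α−1) = n + δ and k_gold = (α/(n + δ))^(1/(1−α)).
k_gold = (0.5/0.114)^(1/0.5) = 4.3860^2 ≈ 19.2370
c_gold = f(k_gold) − (n + δ)·k_gold = 4.3860 − 0.114×19.2370 ≈ 2.1930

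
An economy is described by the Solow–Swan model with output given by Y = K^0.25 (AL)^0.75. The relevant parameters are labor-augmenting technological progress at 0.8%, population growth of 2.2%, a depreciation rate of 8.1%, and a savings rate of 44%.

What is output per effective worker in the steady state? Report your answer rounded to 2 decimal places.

Steady state requires s·f(k) = (n + g + δ)·k, i.e. s·k^α = (n + g + δ)·k.
Rearranging, k^(1−α) = s / (n + g + δ).
k^0.75 = 0.44 / (0.022 + 0.008 + 0.081) = 0.44 / 0.111 = 3.9640
k* = 3.9640^(1/0.75) ≈ 6.2735
y* = (k*)^α = 6.2735^0.25 ≈ 1.5826

y* = 1.58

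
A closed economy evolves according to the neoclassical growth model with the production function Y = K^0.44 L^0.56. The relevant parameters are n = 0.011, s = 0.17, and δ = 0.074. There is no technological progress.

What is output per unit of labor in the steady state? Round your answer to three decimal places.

y* = 1.724

In steady state, investment equals break-even investment: s·k^α = (n + δ)·k.
Rearranging, k^(1−α) = s / (n + δ).
k^0.56 = 0.17 / (0.011 + 0.074) = 0.17 / 0.085 = 2.0000
k* = 2.0000^(1/0.56) ≈ 3.4479
y* = (k*)^α = 3.4479^0.44 ≈ 1.7239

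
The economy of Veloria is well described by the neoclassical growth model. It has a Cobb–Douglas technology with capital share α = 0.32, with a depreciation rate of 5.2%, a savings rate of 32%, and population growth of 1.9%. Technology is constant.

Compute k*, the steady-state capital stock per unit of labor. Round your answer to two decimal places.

k* = 9.15

At the steady state, Δk = 0, so s·k^α = (n + δ)·k.
Rearranging, k^(1−α) = s / (n + δ).
k^0.68 = 0.32 / (0.019 + 0.052) = 0.32 / 0.071 = 4.5070
k* = 4.5070^(1/0.68) ≈ 9.1538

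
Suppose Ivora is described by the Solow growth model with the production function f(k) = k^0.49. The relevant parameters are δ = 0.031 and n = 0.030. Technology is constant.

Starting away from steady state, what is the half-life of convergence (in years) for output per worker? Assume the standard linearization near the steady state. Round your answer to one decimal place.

t_½ ≈ 22.3 years

Near the steady state the convergence rate is λ = (1 − α)(n + δ).
λ = (1 − 0.49) × 0.061 = 0.51 × 0.061 = 0.03111
Half-life = ln 2 / λ = 0.6931 / 0.03111 ≈ 22.28 years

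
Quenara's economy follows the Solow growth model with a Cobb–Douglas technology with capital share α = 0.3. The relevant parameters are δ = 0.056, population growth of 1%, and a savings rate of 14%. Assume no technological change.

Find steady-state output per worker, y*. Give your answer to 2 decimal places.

y* = 1.38

Steady state requires s·f(k) = (n + δ)·k, i.e. s·k^α = (n + δ)·k.
Rearranging, k^(1−α) = s / (n + δ).
k^0.7 = 0.14 / (0.010 + 0.056) = 0.14 / 0.066 = 2.1212
k* = 2.1212^(1/0.7) ≈ 2.9278
y* = (k*)^α = 2.9278^0.3 ≈ 1.3803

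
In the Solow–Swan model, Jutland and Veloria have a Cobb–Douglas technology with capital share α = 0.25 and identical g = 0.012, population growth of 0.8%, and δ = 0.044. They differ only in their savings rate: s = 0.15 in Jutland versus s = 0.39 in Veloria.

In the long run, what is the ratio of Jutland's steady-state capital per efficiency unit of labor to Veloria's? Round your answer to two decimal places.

ratio ≈ 0.28

Steady-state k* = [s/(n + g + δ)]^(1/(1−α)), so the ratio is [ (s_J/(n + g + δ)_J) / (s_V/(n + g + δ)_V) ]^1.3333.
s_J/(n + g + δ)_J = 0.15/0.064 = 2.3438; s_V/(n + g + δ)_V = 0.39/0.064 = 6.0938.
Ratio = (2.3438/6.0938)^1.3333 = 0.3846^1.3333 ≈ 0.2797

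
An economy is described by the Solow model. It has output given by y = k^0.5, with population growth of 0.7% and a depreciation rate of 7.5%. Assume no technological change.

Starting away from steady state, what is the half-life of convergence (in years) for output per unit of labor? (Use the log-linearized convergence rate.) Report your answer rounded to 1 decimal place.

Near the steady state the convergence rate is λ = (1 − α)(n + δ).
λ = (1 − 0.5) × 0.082 = 0.5 × 0.082 = 0.0410
Half-life = ln 2 / λ = 0.6931 / 0.0410 ≈ 16.90 years

about 16.9 years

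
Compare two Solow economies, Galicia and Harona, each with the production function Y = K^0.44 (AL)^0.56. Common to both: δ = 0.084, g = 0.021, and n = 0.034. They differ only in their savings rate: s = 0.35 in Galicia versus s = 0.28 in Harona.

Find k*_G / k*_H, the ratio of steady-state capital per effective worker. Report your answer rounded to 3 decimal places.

Steady-state k* = [s/(n + g + δ)]^(1/(1−α)), so the ratio is [ (s_G/(n + g + δ)_G) / (s_H/(n + g + δ)_H) ]^1.7857.
s_G/(n + g + δ)_G = 0.35/0.139 = 2.5180; s_H/(n + g + δ)_H = 0.28/0.139 = 2.0144.
Ratio = (2.5180/2.0144)^1.7857 = 1.2500^1.7857 ≈ 1.4895

k*_G / k*_H ≈ 1.490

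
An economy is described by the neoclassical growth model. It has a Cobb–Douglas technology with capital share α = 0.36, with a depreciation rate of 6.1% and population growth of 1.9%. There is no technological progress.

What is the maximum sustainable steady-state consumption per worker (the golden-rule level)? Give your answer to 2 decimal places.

At the golden rule, f'(k) = n + δ, so α·k^(α−1) = n + δ and k_gold = (α/(n + δ))^(1/(1−α)).
k_gold = (0.36/0.080)^(1/0.64) = 4.5000^1.5625 ≈ 10.4868
c_gold = f(k_gold) − (n + δ)·k_gold = 2.3304 − 0.080×10.4868 ≈ 1.4915

c_gold ≈ 1.49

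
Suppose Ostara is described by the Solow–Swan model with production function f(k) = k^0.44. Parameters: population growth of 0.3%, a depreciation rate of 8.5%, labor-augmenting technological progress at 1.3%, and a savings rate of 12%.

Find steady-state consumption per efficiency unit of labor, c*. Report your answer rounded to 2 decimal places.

At the steady state, Δk = 0, so s·k^α = (n + g + δ)·k.
Rearranging, k^(1−α) = s / (n + g + δ).
k^0.56 = 0.12 / (0.003 + 0.013 + 0.085) = 0.12 / 0.101 = 1.1881
k* = 1.1881^(1/0.56) ≈ 1.3604
y* = (k*)^α = 1.3604^0.44 ≈ 1.1450
c* = (1 − s)·y* = (1 − 0.12) × 1.1450 ≈ 1.0076

c* = 1.01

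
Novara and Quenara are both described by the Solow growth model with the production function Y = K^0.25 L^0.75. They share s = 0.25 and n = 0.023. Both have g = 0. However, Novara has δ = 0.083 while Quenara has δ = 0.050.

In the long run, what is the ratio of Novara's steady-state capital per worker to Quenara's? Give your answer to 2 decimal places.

Steady-state k* = [s/(n + δ)]^(1/(1−α)), so the ratio is [ (s_N/(n + δ)_N) / (s_Q/(n + δ)_Q) ]^1.3333.
s_N/(n + δ)_N = 0.25/0.106 = 2.3585; s_Q/(n + δ)_Q = 0.25/0.073 = 3.4247.
Ratio = (2.3585/3.4247)^1.3333 = 0.6887^1.3333 ≈ 0.6082

k*_N / k*_Q ≈ 0.61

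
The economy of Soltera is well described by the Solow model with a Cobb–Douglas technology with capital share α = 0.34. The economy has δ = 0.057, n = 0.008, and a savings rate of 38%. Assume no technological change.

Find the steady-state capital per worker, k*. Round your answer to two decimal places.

Steady state requires s·f(k) = (n + δ)·k, i.e. s·k^α = (n + δ)·k.
Rearranging, k^(1−α) = s / (n + δ).
k^0.66 = 0.38 / (0.008 + 0.057) = 0.38 / 0.065 = 5.8462
k* = 5.8462^(1/0.66) ≈ 14.5188

k* ≈ 14.52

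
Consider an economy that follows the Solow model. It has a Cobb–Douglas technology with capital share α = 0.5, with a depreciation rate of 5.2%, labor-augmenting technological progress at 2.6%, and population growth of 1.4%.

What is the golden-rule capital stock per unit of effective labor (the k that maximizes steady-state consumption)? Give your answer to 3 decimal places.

k_gold ≈ 29.537

The golden rule sets f'(k) = n + g + δ, i.e. α·k^(α−1) = n + g + δ.
So k^(1−α) = α / (n + g + δ) = 0.5 / 0.092 = 5.4348.
k_gold = 5.4348^(1/0.5) ≈ 29.5371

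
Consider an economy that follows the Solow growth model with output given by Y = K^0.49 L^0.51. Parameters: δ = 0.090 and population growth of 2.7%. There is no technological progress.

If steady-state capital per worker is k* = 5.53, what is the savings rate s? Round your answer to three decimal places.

At the steady state, Δk = 0, so s·k^α = (n + δ)·k.
So s / (n + δ) = (k*)^(1−α) = 5.53^0.51 = 2.3922.
Therefore s = 2.3922 × (n + δ) = 2.3922 × 0.117 = 0.2799.

s ≈ 0.280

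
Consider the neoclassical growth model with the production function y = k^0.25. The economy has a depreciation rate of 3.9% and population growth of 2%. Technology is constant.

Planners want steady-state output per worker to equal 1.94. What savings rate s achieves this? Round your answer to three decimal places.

Steady state requires s·f(k) = (n + δ)·k, i.e. s·k^α = (n + δ)·k.
Since y* = [s/(n + δ)]^(α/(1−α)), we have s/(n + δ) = (y*)^((1−α)/α) = 1.94^3 = 7.3014.
Therefore s = 7.3014 × (n + δ) = 7.3014 × 0.059 = 0.4308.

s ≈ 0.431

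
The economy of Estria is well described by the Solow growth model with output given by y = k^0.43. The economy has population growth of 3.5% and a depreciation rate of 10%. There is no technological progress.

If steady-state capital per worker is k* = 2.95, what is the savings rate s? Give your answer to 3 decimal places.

s ≈ 0.250

Steady state requires s·f(k) = (n + δ)·k, i.e. s·k^α = (n + δ)·k.
So s / (n + δ) = (k*)^(1−α) = 2.95^0.57 = 1.8527.
Therefore s = 1.8527 × (n + δ) = 1.8527 × 0.135 = 0.2501.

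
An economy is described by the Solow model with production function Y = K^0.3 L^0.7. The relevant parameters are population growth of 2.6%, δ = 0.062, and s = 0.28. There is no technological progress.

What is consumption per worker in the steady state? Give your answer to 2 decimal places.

c* = 1.18

At the steady state, Δk = 0, so s·k^α = (n + δ)·k.
Rearranging, k^(1−α) = s / (n + δ).
k^0.7 = 0.28 / (0.026 + 0.062) = 0.28 / 0.088 = 3.1818
k* = 3.1818^(1/0.7) ≈ 5.2252
y* = (k*)^α = 5.2252^0.3 ≈ 1.6422
c* = (1 − s)·y* = (1 − 0.28) × 1.6422 ≈ 1.1824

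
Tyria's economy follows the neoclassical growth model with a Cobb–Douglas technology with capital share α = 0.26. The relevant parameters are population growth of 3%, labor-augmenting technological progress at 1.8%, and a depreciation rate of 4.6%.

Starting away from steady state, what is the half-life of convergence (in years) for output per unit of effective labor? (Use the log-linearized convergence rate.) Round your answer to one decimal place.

half-life ≈ 10.0 years

Near the steady state the convergence rate is λ = (1 − α)(n + g + δ).
λ = (1 − 0.26) × 0.094 = 0.74 × 0.094 = 0.06956
Half-life = ln 2 / λ = 0.6931 / 0.06956 ≈ 9.96 years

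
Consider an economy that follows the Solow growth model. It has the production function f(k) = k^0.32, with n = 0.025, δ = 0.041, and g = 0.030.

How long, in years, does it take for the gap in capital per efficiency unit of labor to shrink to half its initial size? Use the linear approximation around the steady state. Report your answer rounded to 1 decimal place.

t_½ ≈ 10.6 years

Near the steady state the convergence rate is λ = (1 − α)(n + g + δ).
λ = (1 − 0.32) × 0.096 = 0.68 × 0.096 = 0.06528
Half-life = ln 2 / λ = 0.6931 / 0.06528 ≈ 10.62 years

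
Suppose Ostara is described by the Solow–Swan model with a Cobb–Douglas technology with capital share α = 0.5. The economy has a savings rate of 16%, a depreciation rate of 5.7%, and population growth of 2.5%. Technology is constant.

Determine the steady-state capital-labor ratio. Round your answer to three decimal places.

At the steady state, Δk = 0, so s·k^α = (n + δ)·k.
Dividing both sides by k: k^(1−α) = s / (n + δ).
k^0.5 = 0.16 / (0.025 + 0.057) = 0.16 / 0.082 = 1.9512
k* = 1.9512^(1/0.5) ≈ 3.8072

k* = 3.807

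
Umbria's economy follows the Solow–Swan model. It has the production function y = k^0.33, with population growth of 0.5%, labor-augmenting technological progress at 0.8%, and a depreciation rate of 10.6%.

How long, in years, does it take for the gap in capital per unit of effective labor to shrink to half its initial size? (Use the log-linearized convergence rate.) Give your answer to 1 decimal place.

Near the steady state the convergence rate is λ = (1 − α)(n + g + δ).
λ = (1 − 0.33) × 0.119 = 0.67 × 0.119 = 0.07973
Half-life = ln 2 / λ = 0.6931 / 0.07973 ≈ 8.69 years

t_½ ≈ 8.7 years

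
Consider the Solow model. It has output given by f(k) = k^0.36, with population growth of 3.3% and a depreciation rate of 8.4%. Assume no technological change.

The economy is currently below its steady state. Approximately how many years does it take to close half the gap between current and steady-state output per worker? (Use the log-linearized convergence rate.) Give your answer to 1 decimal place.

about 9.3 years

Near the steady state the convergence rate is λ = (1 − α)(n + δ).
λ = (1 − 0.36) × 0.117 = 0.64 × 0.117 = 0.07488
Half-life = ln 2 / λ = 0.6931 / 0.07488 ≈ 9.26 years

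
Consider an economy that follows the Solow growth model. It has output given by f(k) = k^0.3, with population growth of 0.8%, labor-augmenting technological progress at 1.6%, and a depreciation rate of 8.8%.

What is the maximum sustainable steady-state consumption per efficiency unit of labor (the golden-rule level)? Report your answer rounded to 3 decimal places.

At the golden rule, f'(k) = n + g + δ, so α·k^(α−1) = n + g + δ and k_gold = (α/(n + g + δ))^(1/(1−α)).
k_gold = (0.3/0.112)^(1/0.7) = 2.6786^1.4286 ≈ 4.0861
c_gold = f(k_gold) − (n + g + δ)·k_gold = 1.5254 − 0.112×4.0861 ≈ 1.0678

c_gold ≈ 1.068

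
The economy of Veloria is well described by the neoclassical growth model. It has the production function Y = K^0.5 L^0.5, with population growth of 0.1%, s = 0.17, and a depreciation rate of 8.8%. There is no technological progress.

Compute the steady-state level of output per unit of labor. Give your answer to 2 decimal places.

y* ≈ 1.91

Steady state requires s·f(k) = (n + δ)·k, i.e. s·k^α = (n + δ)·k.
Rearranging, k^(1−α) = s / (n + δ).
k^0.5 = 0.17 / (0.001 + 0.088) = 0.17 / 0.089 = 1.9101
k* = 1.9101^(1/0.5) ≈ 3.6485
y* = (k*)^α = 3.6485^0.5 ≈ 1.9101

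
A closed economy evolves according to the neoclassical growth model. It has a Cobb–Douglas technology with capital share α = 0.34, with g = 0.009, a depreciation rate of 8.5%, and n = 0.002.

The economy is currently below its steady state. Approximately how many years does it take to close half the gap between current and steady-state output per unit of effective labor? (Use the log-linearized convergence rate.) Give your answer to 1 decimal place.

Near the steady state the convergence rate is λ = (1 − α)(n + g + δ).
λ = (1 − 0.34) × 0.096 = 0.66 × 0.096 = 0.06336
Half-life = ln 2 / λ = 0.6931 / 0.06336 ≈ 10.94 years

t_½ ≈ 10.9 years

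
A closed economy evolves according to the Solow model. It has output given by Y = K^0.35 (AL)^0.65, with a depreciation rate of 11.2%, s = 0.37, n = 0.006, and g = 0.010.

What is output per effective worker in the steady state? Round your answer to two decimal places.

y* ≈ 1.77

Steady state requires s·f(k) = (n + g + δ)·k, i.e. s·k^α = (n + g + δ)·k.
Dividing both sides by k: k^(1−α) = s / (n + g + δ).
k^0.65 = 0.37 / (0.006 + 0.010 + 0.112) = 0.37 / 0.128 = 2.8906
k* = 2.8906^(1/0.65) ≈ 5.1193
y* = (k*)^α = 5.1193^0.35 ≈ 1.7710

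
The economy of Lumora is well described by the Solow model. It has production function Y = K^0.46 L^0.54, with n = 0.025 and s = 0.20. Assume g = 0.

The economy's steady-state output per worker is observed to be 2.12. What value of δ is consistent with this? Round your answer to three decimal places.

δ ≈ 0.058

In steady state, investment equals break-even investment: s·k^α = (n + δ)·k.
Since y* = [s/(n + δ)]^(α/(1−α)), we have s/(n + δ) = (y*)^((1−α)/α) = 2.12^1.1739 = 2.4159.
Therefore n + δ = s / 2.4159 = 0.20 / 2.4159 = 0.0828, so δ = 0.0828 − 0.025 = 0.0578.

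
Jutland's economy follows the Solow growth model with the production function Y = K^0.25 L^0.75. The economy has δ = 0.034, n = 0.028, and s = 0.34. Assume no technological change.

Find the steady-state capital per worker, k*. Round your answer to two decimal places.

At the steady state, Δk = 0, so s·k^α = (n + δ)·k.
Rearranging, k^(1−α) = s / (n + δ).
k^0.75 = 0.34 / (0.028 + 0.034) = 0.34 / 0.062 = 5.4839
k* = 5.4839^(1/0.75) ≈ 9.6706

k* ≈ 9.67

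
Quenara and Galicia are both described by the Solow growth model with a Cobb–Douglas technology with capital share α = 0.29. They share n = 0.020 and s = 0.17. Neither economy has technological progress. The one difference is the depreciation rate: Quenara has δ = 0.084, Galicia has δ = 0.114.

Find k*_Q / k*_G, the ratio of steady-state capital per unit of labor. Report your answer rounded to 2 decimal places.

ratio ≈ 1.43

Steady-state k* = [s/(n + δ)]^(1/(1−α)), so the ratio is [ (s_Q/(n + δ)_Q) / (s_G/(n + δ)_G) ]^1.4085.
s_Q/(n + δ)_Q = 0.17/0.104 = 1.6346; s_G/(n + δ)_G = 0.17/0.134 = 1.2687.
Ratio = (1.6346/1.2687)^1.4085 = 1.2884^1.4085 ≈ 1.4289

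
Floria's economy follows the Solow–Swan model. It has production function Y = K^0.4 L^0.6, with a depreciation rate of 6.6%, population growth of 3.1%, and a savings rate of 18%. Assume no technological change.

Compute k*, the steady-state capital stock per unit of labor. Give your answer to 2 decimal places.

Steady state requires s·f(k) = (n + δ)·k, i.e. s·k^α = (n + δ)·k.
Dividing both sides by k: k^(1−α) = s / (n + δ).
k^0.6 = 0.18 / (0.031 + 0.066) = 0.18 / 0.097 = 1.8557
k* = 1.8557^(1/0.6) ≈ 2.8023

k* ≈ 2.80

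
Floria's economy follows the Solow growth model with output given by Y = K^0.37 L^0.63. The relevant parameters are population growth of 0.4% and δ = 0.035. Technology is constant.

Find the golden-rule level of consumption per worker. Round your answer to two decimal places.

c_gold ≈ 2.36

At the golden rule, f'(k) = n + δ, so α·k^(α−1) = n + δ and k_gold = (α/(n + δ))^(1/(1−α)).
k_gold = (0.37/0.039)^(1/0.63) = 9.4872^1.5873 ≈ 35.5641
c_gold = f(k_gold) − (n + δ)·k_gold = 3.7486 − 0.039×35.5641 ≈ 2.3616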